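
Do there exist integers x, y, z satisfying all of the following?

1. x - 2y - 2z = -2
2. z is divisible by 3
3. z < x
Yes

Take x = 2, y = 2, z = 0. Substituting into each constraint:
  (1) 2 - 2(2) - 2(0) = -2 ✓
  (2) 0 = 3 × 0, remainder 0 ✓
  (3) 0 < 2 ✓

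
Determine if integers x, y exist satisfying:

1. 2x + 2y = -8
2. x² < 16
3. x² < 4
Yes

Take x = 0, y = -4. Substituting into each constraint:
  (1) 2(0) + 2(-4) = -8 ✓
  (2) x² = (0)² = 0, and 0 < 16 ✓
  (3) x² = (0)² = 0, and 0 < 4 ✓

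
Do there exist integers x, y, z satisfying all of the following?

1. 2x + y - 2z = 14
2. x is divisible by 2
Yes

Take x = 0, y = 14, z = 0. Substituting into each constraint:
  (1) 2(0) + 14 - 2(0) = 14 ✓
  (2) 0 = 2 × 0, remainder 0 ✓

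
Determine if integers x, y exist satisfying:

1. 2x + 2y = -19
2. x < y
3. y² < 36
No

Even the single constraint (2x + 2y = -19) is infeasible over the integers.

  - 2x + 2y = -19: every term on the left is divisible by 2, so the LHS ≡ 0 (mod 2), but the RHS -19 is not — no integer solution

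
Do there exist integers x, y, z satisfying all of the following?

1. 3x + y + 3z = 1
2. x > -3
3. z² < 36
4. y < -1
Yes

Take x = 1, y = -2, z = 0. Substituting into each constraint:
  (1) 3(1) + (-2) + 3(0) = 1 ✓
  (2) 1 > -3 ✓
  (3) z² = (0)² = 0, and 0 < 36 ✓
  (4) -2 < -1 ✓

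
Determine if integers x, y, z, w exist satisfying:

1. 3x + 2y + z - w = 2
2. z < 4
Yes

Take x = 0, y = 1, z = 0, w = 0. Substituting into each constraint:
  (1) 3(0) + 2(1) + 0 + 0 = 2 ✓
  (2) 0 < 4 ✓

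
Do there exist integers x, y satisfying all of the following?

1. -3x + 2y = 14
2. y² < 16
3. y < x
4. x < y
No

A contradictory subset is {y < x, x < y}. No integer assignment can satisfy these jointly:

  - y < x: bounds one variable relative to another variable
  - x < y: bounds one variable relative to another variable

Direct contradiction: x > y and y > x cannot both hold.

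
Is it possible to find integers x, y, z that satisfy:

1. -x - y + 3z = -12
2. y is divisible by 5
Yes

Take x = 0, y = 0, z = -4. Substituting into each constraint:
  (1) 0 + 0 + 3(-4) = -12 ✓
  (2) 0 = 5 × 0, remainder 0 ✓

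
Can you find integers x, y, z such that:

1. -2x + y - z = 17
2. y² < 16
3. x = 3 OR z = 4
Yes

Take x = 3, y = 0, z = -23. Substituting into each constraint:
  (1) -2(3) + 0 + 23 = 17 ✓
  (2) y² = (0)² = 0, and 0 < 16 ✓
  (3) x = 3, target 3 ✓ (first branch holds)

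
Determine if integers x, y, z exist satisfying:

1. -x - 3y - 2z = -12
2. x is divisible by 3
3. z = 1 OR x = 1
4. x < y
No

A contradictory subset is {-x - 3y - 2z = -12, x is divisible by 3, z = 1 OR x = 1}. No integer assignment can satisfy these jointly:

  - -x - 3y - 2z = -12: is a linear equation tying the variables together
  - x is divisible by 3: restricts x to multiples of 3
  - z = 1 OR x = 1: forces a choice: either z = 1 or x = 1

Split on the disjunction (z = 1 OR x = 1):
  • If z = 1: with z = 1, writing x = 3x', every remaining term of the linear equation is divisible by 3, so the left side is ≡ 0 (mod 3); but the right side -10 ≡ 2 (mod 3). No integers can satisfy it.
  • If x = 1: this contradicts the divisibility constraint — 1 is not a multiple of 3.
Both branches are infeasible, so the system has no integer solution.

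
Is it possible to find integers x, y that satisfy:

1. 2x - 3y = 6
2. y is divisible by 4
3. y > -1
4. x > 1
Yes

Take x = 3, y = 0. Substituting into each constraint:
  (1) 2(3) - 3(0) = 6 ✓
  (2) 0 = 4 × 0, remainder 0 ✓
  (3) 0 > -1 ✓
  (4) 3 > 1 ✓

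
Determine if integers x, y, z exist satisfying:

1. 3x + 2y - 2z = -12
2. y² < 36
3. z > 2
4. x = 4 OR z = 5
Yes

Take x = 0, y = -1, z = 5. Substituting into each constraint:
  (1) 3(0) + 2(-1) - 2(5) = -12 ✓
  (2) y² = (-1)² = 1, and 1 < 36 ✓
  (3) 5 > 2 ✓
  (4) z = 5, target 5 ✓ (second branch holds)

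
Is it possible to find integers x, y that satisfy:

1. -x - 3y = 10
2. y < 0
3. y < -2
Yes

Take x = -1, y = -3. Substituting into each constraint:
  (1) 1 - 3(-3) = 10 ✓
  (2) -3 < 0 ✓
  (3) -3 < -2 ✓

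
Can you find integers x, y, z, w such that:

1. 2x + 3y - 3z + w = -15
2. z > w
Yes

Take x = 0, y = -4, z = 1, w = 0. Substituting into each constraint:
  (1) 2(0) + 3(-4) - 3(1) + 0 = -15 ✓
  (2) 1 > 0 ✓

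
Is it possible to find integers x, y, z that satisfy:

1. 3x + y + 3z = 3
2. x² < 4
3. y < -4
Yes

Take x = 0, y = -6, z = 3. Substituting into each constraint:
  (1) 3(0) + (-6) + 3(3) = 3 ✓
  (2) x² = (0)² = 0, and 0 < 4 ✓
  (3) -6 < -4 ✓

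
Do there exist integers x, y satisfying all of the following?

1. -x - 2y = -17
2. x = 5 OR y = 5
Yes

Take x = 7, y = 5. Substituting into each constraint:
  (1) (-7) - 2(5) = -17 ✓
  (2) y = 5, target 5 ✓ (second branch holds)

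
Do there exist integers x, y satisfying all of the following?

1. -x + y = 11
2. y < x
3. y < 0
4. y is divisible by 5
No

A contradictory subset is {-x + y = 11, y < x}. No integer assignment can satisfy these jointly:

  - -x + y = 11: is a linear equation tying the variables together
  - y < x: bounds one variable relative to another variable

From the equation, x − y = -11, i.e. x − y = -11; but x > y requires x − y ≥ 1. Contradiction.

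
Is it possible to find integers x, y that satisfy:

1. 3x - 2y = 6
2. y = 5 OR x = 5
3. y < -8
No

The full constraint system is jointly infeasible over the integers. Each constraint and what it forces:

  - 3x - 2y = 6: is a linear equation tying the variables together
  - y = 5 OR x = 5: forces a choice: either y = 5 or x = 5
  - y < -8: bounds one variable relative to a constant

Split on the disjunction (y = 5 OR x = 5):
  • If y = 5: this contradicts the bound y ≤ -9.
  • If x = 5: with x = 5, every remaining term of the linear equation is divisible by 2, so the left side is ≡ 0 (mod 2); but the right side -9 ≡ 1 (mod 2). No integers can satisfy it.
Both branches are infeasible, so the system has no integer solution.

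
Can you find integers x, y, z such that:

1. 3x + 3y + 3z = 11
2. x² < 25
No

Even the single constraint (3x + 3y + 3z = 11) is infeasible over the integers.

  - 3x + 3y + 3z = 11: every term on the left is divisible by 3, so the LHS ≡ 0 (mod 3), but the RHS 11 is not — no integer solution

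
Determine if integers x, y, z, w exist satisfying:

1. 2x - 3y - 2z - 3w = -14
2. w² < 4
Yes

Take x = 0, y = 4, z = 1, w = 0. Substituting into each constraint:
  (1) 2(0) - 3(4) - 2(1) - 3(0) = -14 ✓
  (2) w² = (0)² = 0, and 0 < 4 ✓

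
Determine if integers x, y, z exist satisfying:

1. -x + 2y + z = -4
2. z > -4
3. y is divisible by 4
Yes

Take x = 4, y = 0, z = 0. Substituting into each constraint:
  (1) (-4) + 2(0) + 0 = -4 ✓
  (2) 0 > -4 ✓
  (3) 0 = 4 × 0, remainder 0 ✓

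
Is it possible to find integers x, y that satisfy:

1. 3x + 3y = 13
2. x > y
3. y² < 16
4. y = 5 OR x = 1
No

Even the single constraint (3x + 3y = 13) is infeasible over the integers.

  - 3x + 3y = 13: every term on the left is divisible by 3, so the LHS ≡ 0 (mod 3), but the RHS 13 is not — no integer solution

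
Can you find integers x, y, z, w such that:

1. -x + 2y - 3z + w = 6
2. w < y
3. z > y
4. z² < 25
Yes

Take x = -10, y = 0, z = 1, w = -1. Substituting into each constraint:
  (1) 10 + 2(0) - 3(1) + (-1) = 6 ✓
  (2) -1 < 0 ✓
  (3) 1 > 0 ✓
  (4) z² = (1)² = 1, and 1 < 25 ✓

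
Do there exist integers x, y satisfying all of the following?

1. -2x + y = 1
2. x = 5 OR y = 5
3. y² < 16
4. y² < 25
No

A contradictory subset is {-2x + y = 1, x = 5 OR y = 5, y² < 16}. No integer assignment can satisfy these jointly:

  - -2x + y = 1: is a linear equation tying the variables together
  - x = 5 OR y = 5: forces a choice: either x = 5 or y = 5
  - y² < 16: restricts y to |y| ≤ 3

Split on the disjunction (x = 5 OR y = 5):
  • If x = 5: the equation forces y = 11, but y² < 16 requires |y| ≤ 3.
  • If y = 5: this contradicts y² < 16, which requires |y| ≤ 3.
Both branches are infeasible, so the system has no integer solution.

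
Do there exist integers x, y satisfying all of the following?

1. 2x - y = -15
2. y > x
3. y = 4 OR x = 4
Yes

Take x = 4, y = 23. Substituting into each constraint:
  (1) 2(4) + (-23) = -15 ✓
  (2) 23 > 4 ✓
  (3) x = 4, target 4 ✓ (second branch holds)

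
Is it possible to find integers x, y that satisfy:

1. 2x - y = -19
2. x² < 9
Yes

Take x = 0, y = 19. Substituting into each constraint:
  (1) 2(0) + (-19) = -19 ✓
  (2) x² = (0)² = 0, and 0 < 9 ✓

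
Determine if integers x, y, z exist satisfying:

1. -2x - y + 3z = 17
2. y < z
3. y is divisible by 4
Yes

Take x = -7, y = 0, z = 1. Substituting into each constraint:
  (1) -2(-7) + 0 + 3(1) = 17 ✓
  (2) 0 < 1 ✓
  (3) 0 = 4 × 0, remainder 0 ✓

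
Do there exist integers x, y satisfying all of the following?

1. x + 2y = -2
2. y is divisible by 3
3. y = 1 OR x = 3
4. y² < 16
No

A contradictory subset is {x + 2y = -2, y is divisible by 3, y = 1 OR x = 3}. No integer assignment can satisfy these jointly:

  - x + 2y = -2: is a linear equation tying the variables together
  - y is divisible by 3: restricts y to multiples of 3
  - y = 1 OR x = 3: forces a choice: either y = 1 or x = 3

Split on the disjunction (y = 1 OR x = 3):
  • If y = 1: this contradicts the divisibility constraint — 1 is not a multiple of 3.
  • If x = 3: with x = 3, writing y = 3y', every remaining term of the linear equation is divisible by 6, so the left side is ≡ 0 (mod 6); but the right side -5 ≡ 1 (mod 6). No integers can satisfy it.
Both branches are infeasible, so the system has no integer solution.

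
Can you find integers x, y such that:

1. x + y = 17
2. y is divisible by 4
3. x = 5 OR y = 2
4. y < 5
No

The full constraint system is jointly infeasible over the integers. Each constraint and what it forces:

  - x + y = 17: is a linear equation tying the variables together
  - y is divisible by 4: restricts y to multiples of 4
  - x = 5 OR y = 2: forces a choice: either x = 5 or y = 2
  - y < 5: bounds one variable relative to a constant

Split on the disjunction (x = 5 OR y = 2):
  • If x = 5: the equation forces y = 12, which contradicts the bound y ≤ 4.
  • If y = 2: this contradicts the divisibility constraint — 2 is not a multiple of 4.
Both branches are infeasible, so the system has no integer solution.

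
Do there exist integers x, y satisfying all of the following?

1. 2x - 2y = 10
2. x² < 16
Yes

Take x = 0, y = -5. Substituting into each constraint:
  (1) 2(0) - 2(-5) = 10 ✓
  (2) x² = (0)² = 0, and 0 < 16 ✓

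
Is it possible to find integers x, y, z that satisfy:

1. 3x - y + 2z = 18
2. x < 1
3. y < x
Yes

Take x = 0, y = -2, z = 8. Substituting into each constraint:
  (1) 3(0) + 2 + 2(8) = 18 ✓
  (2) 0 < 1 ✓
  (3) -2 < 0 ✓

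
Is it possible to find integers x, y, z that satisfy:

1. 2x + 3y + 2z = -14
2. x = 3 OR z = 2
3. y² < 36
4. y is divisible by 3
Yes

Take x = -9, y = 0, z = 2. Substituting into each constraint:
  (1) 2(-9) + 3(0) + 2(2) = -14 ✓
  (2) z = 2, target 2 ✓ (second branch holds)
  (3) y² = (0)² = 0, and 0 < 36 ✓
  (4) 0 = 3 × 0, remainder 0 ✓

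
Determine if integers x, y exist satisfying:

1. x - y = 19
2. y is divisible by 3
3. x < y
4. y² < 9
No

A contradictory subset is {x - y = 19, x < y}. No integer assignment can satisfy these jointly:

  - x - y = 19: is a linear equation tying the variables together
  - x < y: bounds one variable relative to another variable

From the equation, x − y = 19, i.e. y − x = -19; but y > x requires y − x ≥ 1. Contradiction.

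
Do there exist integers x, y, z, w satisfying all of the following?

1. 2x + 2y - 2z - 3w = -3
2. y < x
Yes

Take x = 1, y = 0, z = 1, w = 1. Substituting into each constraint:
  (1) 2(1) + 2(0) - 2(1) - 3(1) = -3 ✓
  (2) 0 < 1 ✓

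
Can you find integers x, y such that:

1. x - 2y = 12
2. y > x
Yes

Take x = -14, y = -13. Substituting into each constraint:
  (1) (-14) - 2(-13) = 12 ✓
  (2) -13 > -14 ✓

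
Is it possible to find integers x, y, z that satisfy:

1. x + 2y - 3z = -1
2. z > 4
Yes

Take x = 0, y = 7, z = 5. Substituting into each constraint:
  (1) 0 + 2(7) - 3(5) = -1 ✓
  (2) 5 > 4 ✓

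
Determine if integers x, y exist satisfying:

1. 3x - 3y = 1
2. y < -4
No

Even the single constraint (3x - 3y = 1) is infeasible over the integers.

  - 3x - 3y = 1: every term on the left is divisible by 3, so the LHS ≡ 0 (mod 3), but the RHS 1 is not — no integer solution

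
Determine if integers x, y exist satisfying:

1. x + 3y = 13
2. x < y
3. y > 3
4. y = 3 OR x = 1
Yes

Take x = 1, y = 4. Substituting into each constraint:
  (1) 1 + 3(4) = 13 ✓
  (2) 1 < 4 ✓
  (3) 4 > 3 ✓
  (4) x = 1, target 1 ✓ (second branch holds)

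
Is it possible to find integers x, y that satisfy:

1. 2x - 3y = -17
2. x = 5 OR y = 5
Yes

Take x = 5, y = 9. Substituting into each constraint:
  (1) 2(5) - 3(9) = -17 ✓
  (2) x = 5, target 5 ✓ (first branch holds)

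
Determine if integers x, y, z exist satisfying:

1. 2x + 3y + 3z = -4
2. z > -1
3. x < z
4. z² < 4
Yes

Take x = -2, y = 0, z = 0. Substituting into each constraint:
  (1) 2(-2) + 3(0) + 3(0) = -4 ✓
  (2) 0 > -1 ✓
  (3) -2 < 0 ✓
  (4) z² = (0)² = 0, and 0 < 4 ✓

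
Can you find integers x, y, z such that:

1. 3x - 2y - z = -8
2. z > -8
Yes

Take x = 0, y = 0, z = 8. Substituting into each constraint:
  (1) 3(0) - 2(0) + (-8) = -8 ✓
  (2) 8 > -8 ✓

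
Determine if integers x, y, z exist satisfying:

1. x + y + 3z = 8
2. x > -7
Yes

Take x = 8, y = 0, z = 0. Substituting into each constraint:
  (1) 8 + 0 + 3(0) = 8 ✓
  (2) 8 > -7 ✓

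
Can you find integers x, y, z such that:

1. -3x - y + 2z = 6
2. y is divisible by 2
Yes

Take x = 0, y = 0, z = 3. Substituting into each constraint:
  (1) -3(0) + 0 + 2(3) = 6 ✓
  (2) 0 = 2 × 0, remainder 0 ✓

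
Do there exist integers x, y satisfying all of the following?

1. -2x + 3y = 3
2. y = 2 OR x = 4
No

The full constraint system is jointly infeasible over the integers. Each constraint and what it forces:

  - -2x + 3y = 3: is a linear equation tying the variables together
  - y = 2 OR x = 4: forces a choice: either y = 2 or x = 4

Split on the disjunction (y = 2 OR x = 4):
  • If y = 2: with y = 2, every remaining term of the linear equation is divisible by 2, so the left side is ≡ 0 (mod 2); but the right side -3 ≡ 1 (mod 2). No integers can satisfy it.
  • If x = 4: with x = 4, every remaining term of the linear equation is divisible by 3, so the left side is ≡ 0 (mod 3); but the right side 11 ≡ 2 (mod 3). No integers can satisfy it.
Both branches are infeasible, so the system has no integer solution.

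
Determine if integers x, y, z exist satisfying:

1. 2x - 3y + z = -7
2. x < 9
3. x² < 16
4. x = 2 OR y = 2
Yes

Take x = -1, y = 2, z = 1. Substituting into each constraint:
  (1) 2(-1) - 3(2) + 1 = -7 ✓
  (2) -1 < 9 ✓
  (3) x² = (-1)² = 1, and 1 < 16 ✓
  (4) y = 2, target 2 ✓ (second branch holds)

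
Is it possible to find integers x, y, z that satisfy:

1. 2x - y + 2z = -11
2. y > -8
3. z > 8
Yes

Take x = 0, y = 29, z = 9. Substituting into each constraint:
  (1) 2(0) + (-29) + 2(9) = -11 ✓
  (2) 29 > -8 ✓
  (3) 9 > 8 ✓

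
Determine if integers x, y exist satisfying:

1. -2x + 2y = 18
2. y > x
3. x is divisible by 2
Yes

Take x = 0, y = 9. Substituting into each constraint:
  (1) -2(0) + 2(9) = 18 ✓
  (2) 9 > 0 ✓
  (3) 0 = 2 × 0, remainder 0 ✓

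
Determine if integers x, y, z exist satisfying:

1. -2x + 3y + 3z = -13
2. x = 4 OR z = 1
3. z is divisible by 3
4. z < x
No

A contradictory subset is {-2x + 3y + 3z = -13, x = 4 OR z = 1, z is divisible by 3}. No integer assignment can satisfy these jointly:

  - -2x + 3y + 3z = -13: is a linear equation tying the variables together
  - x = 4 OR z = 1: forces a choice: either x = 4 or z = 1
  - z is divisible by 3: restricts z to multiples of 3

Split on the disjunction (x = 4 OR z = 1):
  • If x = 4: with x = 4, writing z = 3z', every remaining term of the linear equation is divisible by 3, so the left side is ≡ 0 (mod 3); but the right side -5 ≡ 1 (mod 3). No integers can satisfy it.
  • If z = 1: this contradicts the divisibility constraint — 1 is not a multiple of 3.
Both branches are infeasible, so the system has no integer solution.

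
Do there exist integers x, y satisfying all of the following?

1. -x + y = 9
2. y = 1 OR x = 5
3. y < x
No

A contradictory subset is {-x + y = 9, y < x}. No integer assignment can satisfy these jointly:

  - -x + y = 9: is a linear equation tying the variables together
  - y < x: bounds one variable relative to another variable

From the equation, x − y = -9, i.e. x − y = -9; but x > y requires x − y ≥ 1. Contradiction.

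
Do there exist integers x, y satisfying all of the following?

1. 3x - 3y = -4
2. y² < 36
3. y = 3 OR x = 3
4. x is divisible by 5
No

Even the single constraint (3x - 3y = -4) is infeasible over the integers.

  - 3x - 3y = -4: every term on the left is divisible by 3, so the LHS ≡ 0 (mod 3), but the RHS -4 is not — no integer solution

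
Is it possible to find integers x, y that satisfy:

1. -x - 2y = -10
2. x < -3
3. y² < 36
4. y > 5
No

A contradictory subset is {y² < 36, y > 5}. No integer assignment can satisfy these jointly:

  - y² < 36: restricts y to |y| ≤ 5
  - y > 5: bounds one variable relative to a constant

Direct contradiction: the bounds on y require y ≥ 6 and y ≤ 5 simultaneously, which is empty.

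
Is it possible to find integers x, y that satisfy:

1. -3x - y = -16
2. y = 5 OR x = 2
Yes

Take x = 2, y = 10. Substituting into each constraint:
  (1) -3(2) + (-10) = -16 ✓
  (2) x = 2, target 2 ✓ (second branch holds)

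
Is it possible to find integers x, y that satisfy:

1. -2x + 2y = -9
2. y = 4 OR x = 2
No

Even the single constraint (-2x + 2y = -9) is infeasible over the integers.

  - -2x + 2y = -9: every term on the left is divisible by 2, so the LHS ≡ 0 (mod 2), but the RHS -9 is not — no integer solution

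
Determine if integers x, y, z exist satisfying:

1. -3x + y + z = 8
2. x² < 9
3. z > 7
Yes

Take x = 0, y = 0, z = 8. Substituting into each constraint:
  (1) -3(0) + 0 + 8 = 8 ✓
  (2) x² = (0)² = 0, and 0 < 9 ✓
  (3) 8 > 7 ✓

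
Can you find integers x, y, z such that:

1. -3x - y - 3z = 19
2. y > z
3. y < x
Yes

Take x = 0, y = -1, z = -6. Substituting into each constraint:
  (1) -3(0) + 1 - 3(-6) = 19 ✓
  (2) -1 > -6 ✓
  (3) -1 < 0 ✓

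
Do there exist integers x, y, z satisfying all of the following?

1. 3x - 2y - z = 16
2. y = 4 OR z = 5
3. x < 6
Yes

Take x = 5, y = 4, z = -9. Substituting into each constraint:
  (1) 3(5) - 2(4) + 9 = 16 ✓
  (2) y = 4, target 4 ✓ (first branch holds)
  (3) 5 < 6 ✓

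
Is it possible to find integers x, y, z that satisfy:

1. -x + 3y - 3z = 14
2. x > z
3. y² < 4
Yes

Take x = -2, y = 0, z = -4. Substituting into each constraint:
  (1) 2 + 3(0) - 3(-4) = 14 ✓
  (2) -2 > -4 ✓
  (3) y² = (0)² = 0, and 0 < 4 ✓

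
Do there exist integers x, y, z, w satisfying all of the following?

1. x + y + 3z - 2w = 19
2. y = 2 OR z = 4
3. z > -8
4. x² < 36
Yes

Take x = -1, y = 0, z = 4, w = -4. Substituting into each constraint:
  (1) (-1) + 0 + 3(4) - 2(-4) = 19 ✓
  (2) z = 4, target 4 ✓ (second branch holds)
  (3) 4 > -8 ✓
  (4) x² = (-1)² = 1, and 1 < 36 ✓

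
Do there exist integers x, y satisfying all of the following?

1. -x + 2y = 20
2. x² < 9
Yes

Take x = 0, y = 10. Substituting into each constraint:
  (1) 0 + 2(10) = 20 ✓
  (2) x² = (0)² = 0, and 0 < 9 ✓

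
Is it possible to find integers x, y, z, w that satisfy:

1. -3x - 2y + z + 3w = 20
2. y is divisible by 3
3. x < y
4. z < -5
Yes

Take x = -1, y = 0, z = -7, w = 8. Substituting into each constraint:
  (1) -3(-1) - 2(0) + (-7) + 3(8) = 20 ✓
  (2) 0 = 3 × 0, remainder 0 ✓
  (3) -1 < 0 ✓
  (4) -7 < -5 ✓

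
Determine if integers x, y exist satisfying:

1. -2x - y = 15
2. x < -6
Yes

Take x = -8, y = 1. Substituting into each constraint:
  (1) -2(-8) + (-1) = 15 ✓
  (2) -8 < -6 ✓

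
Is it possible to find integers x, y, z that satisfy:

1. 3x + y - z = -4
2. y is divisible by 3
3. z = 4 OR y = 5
Yes

Take x = 0, y = 0, z = 4. Substituting into each constraint:
  (1) 3(0) + 0 + (-4) = -4 ✓
  (2) 0 = 3 × 0, remainder 0 ✓
  (3) z = 4, target 4 ✓ (first branch holds)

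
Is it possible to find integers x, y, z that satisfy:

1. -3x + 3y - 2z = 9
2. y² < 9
Yes

Take x = -3, y = 0, z = 0. Substituting into each constraint:
  (1) -3(-3) + 3(0) - 2(0) = 9 ✓
  (2) y² = (0)² = 0, and 0 < 9 ✓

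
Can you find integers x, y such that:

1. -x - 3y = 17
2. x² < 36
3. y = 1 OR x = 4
Yes

Take x = 4, y = -7. Substituting into each constraint:
  (1) (-4) - 3(-7) = 17 ✓
  (2) x² = (4)² = 16, and 16 < 36 ✓
  (3) x = 4, target 4 ✓ (second branch holds)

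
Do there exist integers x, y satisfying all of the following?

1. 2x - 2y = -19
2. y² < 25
No

Even the single constraint (2x - 2y = -19) is infeasible over the integers.

  - 2x - 2y = -19: every term on the left is divisible by 2, so the LHS ≡ 0 (mod 2), but the RHS -19 is not — no integer solution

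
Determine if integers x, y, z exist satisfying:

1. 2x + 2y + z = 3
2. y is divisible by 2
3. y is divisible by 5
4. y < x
Yes

Take x = 1, y = 0, z = 1. Substituting into each constraint:
  (1) 2(1) + 2(0) + 1 = 3 ✓
  (2) 0 = 2 × 0, remainder 0 ✓
  (3) 0 = 5 × 0, remainder 0 ✓
  (4) 0 < 1 ✓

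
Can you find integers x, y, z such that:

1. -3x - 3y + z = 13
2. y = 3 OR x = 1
Yes

Take x = 1, y = 0, z = 16. Substituting into each constraint:
  (1) -3(1) - 3(0) + 16 = 13 ✓
  (2) x = 1, target 1 ✓ (second branch holds)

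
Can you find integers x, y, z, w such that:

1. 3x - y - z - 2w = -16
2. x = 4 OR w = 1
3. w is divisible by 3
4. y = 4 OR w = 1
Yes

Take x = 4, y = 4, z = 24, w = 0. Substituting into each constraint:
  (1) 3(4) + (-4) + (-24) - 2(0) = -16 ✓
  (2) x = 4, target 4 ✓ (first branch holds)
  (3) 0 = 3 × 0, remainder 0 ✓
  (4) y = 4, target 4 ✓ (first branch holds)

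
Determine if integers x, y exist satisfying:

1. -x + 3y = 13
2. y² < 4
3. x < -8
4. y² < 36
Yes

Take x = -13, y = 0. Substituting into each constraint:
  (1) 13 + 3(0) = 13 ✓
  (2) y² = (0)² = 0, and 0 < 4 ✓
  (3) -13 < -8 ✓
  (4) y² = (0)² = 0, and 0 < 36 ✓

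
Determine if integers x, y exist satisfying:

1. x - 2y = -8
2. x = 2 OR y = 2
Yes

Take x = -4, y = 2. Substituting into each constraint:
  (1) (-4) - 2(2) = -8 ✓
  (2) y = 2, target 2 ✓ (second branch holds)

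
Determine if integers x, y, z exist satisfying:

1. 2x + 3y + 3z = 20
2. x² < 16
Yes

Take x = 1, y = 6, z = 0. Substituting into each constraint:
  (1) 2(1) + 3(6) + 3(0) = 20 ✓
  (2) x² = (1)² = 1, and 1 < 16 ✓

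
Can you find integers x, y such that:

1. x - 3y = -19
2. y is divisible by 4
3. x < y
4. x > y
No

A contradictory subset is {x < y, x > y}. No integer assignment can satisfy these jointly:

  - x < y: bounds one variable relative to another variable
  - x > y: bounds one variable relative to another variable

Direct contradiction: y > x and x > y cannot both hold.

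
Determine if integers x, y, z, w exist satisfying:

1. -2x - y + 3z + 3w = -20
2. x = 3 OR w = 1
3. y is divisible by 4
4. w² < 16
Yes

Take x = -2, y = 0, z = -9, w = 1. Substituting into each constraint:
  (1) -2(-2) + 0 + 3(-9) + 3(1) = -20 ✓
  (2) w = 1, target 1 ✓ (second branch holds)
  (3) 0 = 4 × 0, remainder 0 ✓
  (4) w² = (1)² = 1, and 1 < 16 ✓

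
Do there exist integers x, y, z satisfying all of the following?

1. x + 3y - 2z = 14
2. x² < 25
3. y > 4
Yes

Take x = -1, y = 5, z = 0. Substituting into each constraint:
  (1) (-1) + 3(5) - 2(0) = 14 ✓
  (2) x² = (-1)² = 1, and 1 < 25 ✓
  (3) 5 > 4 ✓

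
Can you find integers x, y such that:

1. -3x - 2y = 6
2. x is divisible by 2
Yes

Take x = 0, y = -3. Substituting into each constraint:
  (1) -3(0) - 2(-3) = 6 ✓
  (2) 0 = 2 × 0, remainder 0 ✓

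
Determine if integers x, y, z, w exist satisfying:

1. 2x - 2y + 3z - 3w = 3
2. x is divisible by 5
Yes

Take x = 0, y = 0, z = 1, w = 0. Substituting into each constraint:
  (1) 2(0) - 2(0) + 3(1) - 3(0) = 3 ✓
  (2) 0 = 5 × 0, remainder 0 ✓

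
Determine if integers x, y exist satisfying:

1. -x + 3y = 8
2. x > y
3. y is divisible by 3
Yes

Take x = 10, y = 6. Substituting into each constraint:
  (1) (-10) + 3(6) = 8 ✓
  (2) 10 > 6 ✓
  (3) 6 = 3 × 2, remainder 0 ✓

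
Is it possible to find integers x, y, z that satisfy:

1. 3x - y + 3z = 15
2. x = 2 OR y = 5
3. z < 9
Yes

Take x = 2, y = -9, z = 0. Substituting into each constraint:
  (1) 3(2) + 9 + 3(0) = 15 ✓
  (2) x = 2, target 2 ✓ (first branch holds)
  (3) 0 < 9 ✓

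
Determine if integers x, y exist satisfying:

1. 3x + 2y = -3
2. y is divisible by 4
Yes

Take x = -1, y = 0. Substituting into each constraint:
  (1) 3(-1) + 2(0) = -3 ✓
  (2) 0 = 4 × 0, remainder 0 ✓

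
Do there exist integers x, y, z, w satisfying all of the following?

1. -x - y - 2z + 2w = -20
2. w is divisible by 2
Yes

Take x = 0, y = 0, z = 10, w = 0. Substituting into each constraint:
  (1) 0 + 0 - 2(10) + 2(0) = -20 ✓
  (2) 0 = 2 × 0, remainder 0 ✓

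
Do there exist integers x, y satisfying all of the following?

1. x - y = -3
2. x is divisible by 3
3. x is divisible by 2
Yes

Take x = 0, y = 3. Substituting into each constraint:
  (1) 0 + (-3) = -3 ✓
  (2) 0 = 3 × 0, remainder 0 ✓
  (3) 0 = 2 × 0, remainder 0 ✓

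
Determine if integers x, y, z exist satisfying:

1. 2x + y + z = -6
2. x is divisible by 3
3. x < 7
Yes

Take x = 0, y = 0, z = -6. Substituting into each constraint:
  (1) 2(0) + 0 + (-6) = -6 ✓
  (2) 0 = 3 × 0, remainder 0 ✓
  (3) 0 < 7 ✓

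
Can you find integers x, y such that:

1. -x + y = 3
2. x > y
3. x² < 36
No

A contradictory subset is {-x + y = 3, x > y}. No integer assignment can satisfy these jointly:

  - -x + y = 3: is a linear equation tying the variables together
  - x > y: bounds one variable relative to another variable

From the equation, x − y = -3, i.e. x − y = -3; but x > y requires x − y ≥ 1. Contradiction.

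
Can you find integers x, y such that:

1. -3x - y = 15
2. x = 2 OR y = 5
Yes

Take x = 2, y = -21. Substituting into each constraint:
  (1) -3(2) + 21 = 15 ✓
  (2) x = 2, target 2 ✓ (first branch holds)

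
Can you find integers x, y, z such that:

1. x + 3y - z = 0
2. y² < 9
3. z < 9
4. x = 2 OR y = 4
Yes

Take x = 2, y = 0, z = 2. Substituting into each constraint:
  (1) 2 + 3(0) + (-2) = 0 ✓
  (2) y² = (0)² = 0, and 0 < 9 ✓
  (3) 2 < 9 ✓
  (4) x = 2, target 2 ✓ (first branch holds)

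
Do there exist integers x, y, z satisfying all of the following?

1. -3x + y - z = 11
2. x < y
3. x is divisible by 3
Yes

Take x = 0, y = 1, z = -10. Substituting into each constraint:
  (1) -3(0) + 1 + 10 = 11 ✓
  (2) 0 < 1 ✓
  (3) 0 = 3 × 0, remainder 0 ✓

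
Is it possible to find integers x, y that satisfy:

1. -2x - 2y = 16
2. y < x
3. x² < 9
Yes

Take x = 0, y = -8. Substituting into each constraint:
  (1) -2(0) - 2(-8) = 16 ✓
  (2) -8 < 0 ✓
  (3) x² = (0)² = 0, and 0 < 9 ✓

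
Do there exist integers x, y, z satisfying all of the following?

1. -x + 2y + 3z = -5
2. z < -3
Yes

Take x = -7, y = 0, z = -4. Substituting into each constraint:
  (1) 7 + 2(0) + 3(-4) = -5 ✓
  (2) -4 < -3 ✓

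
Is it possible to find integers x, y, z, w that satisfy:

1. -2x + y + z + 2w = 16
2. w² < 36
Yes

Take x = -8, y = 0, z = 0, w = 0. Substituting into each constraint:
  (1) -2(-8) + 0 + 0 + 2(0) = 16 ✓
  (2) w² = (0)² = 0, and 0 < 36 ✓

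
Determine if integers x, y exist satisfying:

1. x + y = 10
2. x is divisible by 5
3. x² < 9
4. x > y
No

A contradictory subset is {x + y = 10, x² < 9, x > y}. No integer assignment can satisfy these jointly:

  - x + y = 10: is a linear equation tying the variables together
  - x² < 9: restricts x to |x| ≤ 2
  - x > y: bounds one variable relative to another variable

Propagating the comparison: y < x and x ≤ 2 give y ≤ 1. Range argument: with x ∈ [-2, 2], y ∈ [−∞, 1], the left side of the equation is at most 3, but the right side is 10 > 3. No integer solution exists.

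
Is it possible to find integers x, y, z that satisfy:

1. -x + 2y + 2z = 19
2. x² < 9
Yes

Take x = 1, y = 0, z = 10. Substituting into each constraint:
  (1) (-1) + 2(0) + 2(10) = 19 ✓
  (2) x² = (1)² = 1, and 1 < 9 ✓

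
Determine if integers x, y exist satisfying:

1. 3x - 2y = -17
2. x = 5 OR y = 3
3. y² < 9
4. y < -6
No

A contradictory subset is {3x - 2y = -17, x = 5 OR y = 3, y < -6}. No integer assignment can satisfy these jointly:

  - 3x - 2y = -17: is a linear equation tying the variables together
  - x = 5 OR y = 3: forces a choice: either x = 5 or y = 3
  - y < -6: bounds one variable relative to a constant

Split on the disjunction (x = 5 OR y = 3):
  • If x = 5: the equation forces y = 16, which contradicts the bound y ≤ -7.
  • If y = 3: this contradicts the bound y ≤ -7.
Both branches are infeasible, so the system has no integer solution.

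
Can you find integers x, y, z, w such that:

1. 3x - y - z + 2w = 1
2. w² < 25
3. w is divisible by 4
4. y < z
Yes

Take x = 0, y = -1, z = 0, w = 0. Substituting into each constraint:
  (1) 3(0) + 1 + 0 + 2(0) = 1 ✓
  (2) w² = (0)² = 0, and 0 < 25 ✓
  (3) 0 = 4 × 0, remainder 0 ✓
  (4) -1 < 0 ✓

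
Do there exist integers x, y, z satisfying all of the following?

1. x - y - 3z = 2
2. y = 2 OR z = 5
Yes

Take x = 17, y = 0, z = 5. Substituting into each constraint:
  (1) 17 + 0 - 3(5) = 2 ✓
  (2) z = 5, target 5 ✓ (second branch holds)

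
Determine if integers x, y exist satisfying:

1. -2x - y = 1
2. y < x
Yes

Take x = 0, y = -1. Substituting into each constraint:
  (1) -2(0) + 1 = 1 ✓
  (2) -1 < 0 ✓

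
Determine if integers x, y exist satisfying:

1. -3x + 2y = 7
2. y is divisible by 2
Yes

Take x = -1, y = 2. Substituting into each constraint:
  (1) -3(-1) + 2(2) = 7 ✓
  (2) 2 = 2 × 1, remainder 0 ✓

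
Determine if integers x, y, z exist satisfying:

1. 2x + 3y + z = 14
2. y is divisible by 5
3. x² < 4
Yes

Take x = 1, y = 0, z = 12. Substituting into each constraint:
  (1) 2(1) + 3(0) + 12 = 14 ✓
  (2) 0 = 5 × 0, remainder 0 ✓
  (3) x² = (1)² = 1, and 1 < 4 ✓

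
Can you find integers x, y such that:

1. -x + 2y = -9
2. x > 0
Yes

Take x = 1, y = -4. Substituting into each constraint:
  (1) (-1) + 2(-4) = -9 ✓
  (2) 1 > 0 ✓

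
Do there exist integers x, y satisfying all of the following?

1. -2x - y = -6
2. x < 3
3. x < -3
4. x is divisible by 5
Yes

Take x = -5, y = 16. Substituting into each constraint:
  (1) -2(-5) + (-16) = -6 ✓
  (2) -5 < 3 ✓
  (3) -5 < -3 ✓
  (4) -5 = 5 × -1, remainder 0 ✓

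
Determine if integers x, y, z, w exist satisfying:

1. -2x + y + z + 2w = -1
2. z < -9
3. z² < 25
No

A contradictory subset is {z < -9, z² < 25}. No integer assignment can satisfy these jointly:

  - z < -9: bounds one variable relative to a constant
  - z² < 25: restricts z to |z| ≤ 4

Direct contradiction: the bounds on z require z ≥ -4 and z ≤ -10 simultaneously, which is empty.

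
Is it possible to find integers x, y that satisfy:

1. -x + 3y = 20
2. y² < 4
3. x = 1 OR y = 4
No

The full constraint system is jointly infeasible over the integers. Each constraint and what it forces:

  - -x + 3y = 20: is a linear equation tying the variables together
  - y² < 4: restricts y to |y| ≤ 1
  - x = 1 OR y = 4: forces a choice: either x = 1 or y = 4

Split on the disjunction (x = 1 OR y = 4):
  • If x = 1: the equation forces y = 7, but y² < 4 requires |y| ≤ 1.
  • If y = 4: this contradicts y² < 4, which requires |y| ≤ 1.
Both branches are infeasible, so the system has no integer solution.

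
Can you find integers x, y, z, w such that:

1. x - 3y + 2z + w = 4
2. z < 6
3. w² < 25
Yes

Take x = 0, y = 0, z = 2, w = 0. Substituting into each constraint:
  (1) 0 - 3(0) + 2(2) + 0 = 4 ✓
  (2) 2 < 6 ✓
  (3) w² = (0)² = 0, and 0 < 25 ✓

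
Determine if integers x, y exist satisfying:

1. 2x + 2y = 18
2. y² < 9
Yes

Take x = 9, y = 0. Substituting into each constraint:
  (1) 2(9) + 2(0) = 18 ✓
  (2) y² = (0)² = 0, and 0 < 9 ✓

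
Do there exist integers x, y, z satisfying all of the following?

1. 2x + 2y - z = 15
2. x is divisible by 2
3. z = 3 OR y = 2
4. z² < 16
Yes

Take x = 8, y = 1, z = 3. Substituting into each constraint:
  (1) 2(8) + 2(1) + (-3) = 15 ✓
  (2) 8 = 2 × 4, remainder 0 ✓
  (3) z = 3, target 3 ✓ (first branch holds)
  (4) z² = (3)² = 9, and 9 < 16 ✓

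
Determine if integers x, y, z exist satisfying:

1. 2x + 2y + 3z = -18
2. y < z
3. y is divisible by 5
Yes

Take x = -12, y = 0, z = 2. Substituting into each constraint:
  (1) 2(-12) + 2(0) + 3(2) = -18 ✓
  (2) 0 < 2 ✓
  (3) 0 = 5 × 0, remainder 0 ✓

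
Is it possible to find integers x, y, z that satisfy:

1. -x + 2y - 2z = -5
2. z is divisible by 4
Yes

Take x = 1, y = -2, z = 0. Substituting into each constraint:
  (1) (-1) + 2(-2) - 2(0) = -5 ✓
  (2) 0 = 4 × 0, remainder 0 ✓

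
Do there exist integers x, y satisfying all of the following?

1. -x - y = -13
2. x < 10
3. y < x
Yes

Take x = 7, y = 6. Substituting into each constraint:
  (1) (-7) + (-6) = -13 ✓
  (2) 7 < 10 ✓
  (3) 6 < 7 ✓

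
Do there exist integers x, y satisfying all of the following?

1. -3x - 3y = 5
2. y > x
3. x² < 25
No

Even the single constraint (-3x - 3y = 5) is infeasible over the integers.

  - -3x - 3y = 5: every term on the left is divisible by 3, so the LHS ≡ 0 (mod 3), but the RHS 5 is not — no integer solution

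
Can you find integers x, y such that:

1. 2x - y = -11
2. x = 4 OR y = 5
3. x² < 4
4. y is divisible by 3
No

A contradictory subset is {x = 4 OR y = 5, x² < 4, y is divisible by 3}. No integer assignment can satisfy these jointly:

  - x = 4 OR y = 5: forces a choice: either x = 4 or y = 5
  - x² < 4: restricts x to |x| ≤ 1
  - y is divisible by 3: restricts y to multiples of 3

Split on the disjunction (x = 4 OR y = 5):
  • If x = 4: this contradicts x² < 4, which requires |x| ≤ 1.
  • If y = 5: this contradicts the divisibility constraint — 5 is not a multiple of 3.
Both branches are infeasible, so the system has no integer solution.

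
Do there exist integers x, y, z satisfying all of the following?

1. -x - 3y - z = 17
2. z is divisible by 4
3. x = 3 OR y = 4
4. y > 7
Yes

Take x = 3, y = 8, z = -44. Substituting into each constraint:
  (1) (-3) - 3(8) + 44 = 17 ✓
  (2) -44 = 4 × -11, remainder 0 ✓
  (3) x = 3, target 3 ✓ (first branch holds)
  (4) 8 > 7 ✓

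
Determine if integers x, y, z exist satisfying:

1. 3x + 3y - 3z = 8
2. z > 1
No

Even the single constraint (3x + 3y - 3z = 8) is infeasible over the integers.

  - 3x + 3y - 3z = 8: every term on the left is divisible by 3, so the LHS ≡ 0 (mod 3), but the RHS 8 is not — no integer solution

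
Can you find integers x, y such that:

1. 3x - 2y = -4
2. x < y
Yes

Take x = -2, y = -1. Substituting into each constraint:
  (1) 3(-2) - 2(-1) = -4 ✓
  (2) -2 < -1 ✓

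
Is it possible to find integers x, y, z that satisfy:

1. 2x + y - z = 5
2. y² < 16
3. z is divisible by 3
Yes

Take x = 2, y = 1, z = 0. Substituting into each constraint:
  (1) 2(2) + 1 + 0 = 5 ✓
  (2) y² = (1)² = 1, and 1 < 16 ✓
  (3) 0 = 3 × 0, remainder 0 ✓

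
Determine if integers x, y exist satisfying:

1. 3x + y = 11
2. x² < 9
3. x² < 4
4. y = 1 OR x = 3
No

A contradictory subset is {3x + y = 11, x² < 4, y = 1 OR x = 3}. No integer assignment can satisfy these jointly:

  - 3x + y = 11: is a linear equation tying the variables together
  - x² < 4: restricts x to |x| ≤ 1
  - y = 1 OR x = 3: forces a choice: either y = 1 or x = 3

Split on the disjunction (y = 1 OR x = 3):
  • If y = 1: with y = 1, every remaining term of the linear equation is divisible by 3, so the left side is ≡ 0 (mod 3); but the right side 10 ≡ 1 (mod 3). No integers can satisfy it.
  • If x = 3: this contradicts x² < 4, which requires |x| ≤ 1.
Both branches are infeasible, so the system has no integer solution.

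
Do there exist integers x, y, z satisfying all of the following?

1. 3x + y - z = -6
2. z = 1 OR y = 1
Yes

Take x = -1, y = -2, z = 1. Substituting into each constraint:
  (1) 3(-1) + (-2) + (-1) = -6 ✓
  (2) z = 1, target 1 ✓ (first branch holds)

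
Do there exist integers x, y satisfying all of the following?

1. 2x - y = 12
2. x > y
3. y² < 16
Yes

Take x = 6, y = 0. Substituting into each constraint:
  (1) 2(6) + 0 = 12 ✓
  (2) 6 > 0 ✓
  (3) y² = (0)² = 0, and 0 < 16 ✓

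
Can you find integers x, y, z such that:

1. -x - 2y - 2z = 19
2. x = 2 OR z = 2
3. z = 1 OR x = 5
Yes

Take x = 5, y = -14, z = 2. Substituting into each constraint:
  (1) (-5) - 2(-14) - 2(2) = 19 ✓
  (2) z = 2, target 2 ✓ (second branch holds)
  (3) x = 5, target 5 ✓ (second branch holds)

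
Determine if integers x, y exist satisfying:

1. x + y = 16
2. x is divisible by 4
Yes

Take x = 0, y = 16. Substituting into each constraint:
  (1) 0 + 16 = 16 ✓
  (2) 0 = 4 × 0, remainder 0 ✓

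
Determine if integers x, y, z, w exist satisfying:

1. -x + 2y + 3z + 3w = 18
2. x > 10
Yes

Take x = 12, y = 15, z = 0, w = 0. Substituting into each constraint:
  (1) (-12) + 2(15) + 3(0) + 3(0) = 18 ✓
  (2) 12 > 10 ✓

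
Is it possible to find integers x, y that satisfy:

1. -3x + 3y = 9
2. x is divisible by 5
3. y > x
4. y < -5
Yes

Take x = -10, y = -7. Substituting into each constraint:
  (1) -3(-10) + 3(-7) = 9 ✓
  (2) -10 = 5 × -2, remainder 0 ✓
  (3) -7 > -10 ✓
  (4) -7 < -5 ✓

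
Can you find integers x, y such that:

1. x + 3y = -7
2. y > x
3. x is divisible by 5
Yes

Take x = -10, y = 1. Substituting into each constraint:
  (1) (-10) + 3(1) = -7 ✓
  (2) 1 > -10 ✓
  (3) -10 = 5 × -2, remainder 0 ✓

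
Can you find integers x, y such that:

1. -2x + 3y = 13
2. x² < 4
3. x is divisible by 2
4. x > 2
No

A contradictory subset is {x² < 4, x > 2}. No integer assignment can satisfy these jointly:

  - x² < 4: restricts x to |x| ≤ 1
  - x > 2: bounds one variable relative to a constant

Direct contradiction: the bounds on x require x ≥ 3 and x ≤ 1 simultaneously, which is empty.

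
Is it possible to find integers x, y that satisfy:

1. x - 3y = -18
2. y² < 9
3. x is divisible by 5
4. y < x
No

A contradictory subset is {x - 3y = -18, y² < 9, y < x}. No integer assignment can satisfy these jointly:

  - x - 3y = -18: is a linear equation tying the variables together
  - y² < 9: restricts y to |y| ≤ 2
  - y < x: bounds one variable relative to another variable

Propagating the comparison: x > y and y ≥ -2 give x ≥ -1. Range argument: with x ∈ [-1, ∞], y ∈ [-2, 2], the left side of the equation is at least -7, but the right side is -18 < -7. No integer solution exists.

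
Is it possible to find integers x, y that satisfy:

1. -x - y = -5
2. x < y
Yes

Take x = 2, y = 3. Substituting into each constraint:
  (1) (-2) + (-3) = -5 ✓
  (2) 2 < 3 ✓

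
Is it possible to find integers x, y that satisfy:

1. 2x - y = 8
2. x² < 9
Yes

Take x = 0, y = -8. Substituting into each constraint:
  (1) 2(0) + 8 = 8 ✓
  (2) x² = (0)² = 0, and 0 < 9 ✓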